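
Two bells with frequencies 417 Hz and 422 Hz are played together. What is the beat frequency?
5 Hz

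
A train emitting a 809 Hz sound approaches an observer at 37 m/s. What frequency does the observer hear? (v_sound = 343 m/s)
f_obs = f·v/(v − v_s) = 906.8 Hz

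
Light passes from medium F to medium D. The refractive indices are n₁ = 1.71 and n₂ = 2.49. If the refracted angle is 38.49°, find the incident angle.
sin θ₁ = (n₂/n₁)·sin θ₂ → θ₁ = 64.99°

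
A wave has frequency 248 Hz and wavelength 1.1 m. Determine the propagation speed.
v = fλ = 272.8 m/s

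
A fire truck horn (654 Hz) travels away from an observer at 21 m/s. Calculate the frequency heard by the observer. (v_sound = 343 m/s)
f_obs = f·v/(v + v_s) = 616.3 Hz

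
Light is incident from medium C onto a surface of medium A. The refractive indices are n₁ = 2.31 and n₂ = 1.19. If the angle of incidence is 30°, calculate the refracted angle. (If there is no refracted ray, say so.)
sin θ₂ = (n₁/n₂)·sin θ₁ = 0.9706 → θ₂ = 76.07°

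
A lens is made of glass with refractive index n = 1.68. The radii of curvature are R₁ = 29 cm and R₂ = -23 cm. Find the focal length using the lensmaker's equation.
1/f = (n − 1)(1/R₁ − 1/R₂) → f = 18.86 cm (converging lens)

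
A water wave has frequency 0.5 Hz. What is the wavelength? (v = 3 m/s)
λ = v/f = 6 m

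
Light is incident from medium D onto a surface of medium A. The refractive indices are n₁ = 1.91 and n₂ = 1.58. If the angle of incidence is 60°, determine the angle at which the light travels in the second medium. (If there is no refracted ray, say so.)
sin θ₂ = (n₁/n₂)·sin θ₁ = 1.047 > 1, so there is no refracted ray — the light undergoes total internal reflection.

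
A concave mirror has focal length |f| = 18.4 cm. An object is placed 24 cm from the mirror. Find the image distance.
f = +18.4 cm (concave); 1/di = 1/f − 1/do → di = 78.86 cm (real image, in front of mirror)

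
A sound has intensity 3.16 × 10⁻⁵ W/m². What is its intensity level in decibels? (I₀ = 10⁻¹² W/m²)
β = 10·log₁₀(I/I₀) = 75 dB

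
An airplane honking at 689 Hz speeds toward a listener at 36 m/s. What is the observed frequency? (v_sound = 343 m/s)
f_obs = f·v/(v − v_s) = 769.8 Hz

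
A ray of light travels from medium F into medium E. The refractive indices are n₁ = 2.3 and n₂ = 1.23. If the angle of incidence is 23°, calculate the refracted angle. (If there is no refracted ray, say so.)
sin θ₂ = (n₁/n₂)·sin θ₁ = 0.7306 → θ₂ = 46.94°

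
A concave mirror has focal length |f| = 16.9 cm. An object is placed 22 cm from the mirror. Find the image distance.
f = +16.9 cm (concave); 1/di = 1/f − 1/do → di = 72.9 cm (real image, in front of mirror)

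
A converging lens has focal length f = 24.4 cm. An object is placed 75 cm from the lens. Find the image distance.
1/di = 1/f − 1/do → di = 36.17 cm (real image)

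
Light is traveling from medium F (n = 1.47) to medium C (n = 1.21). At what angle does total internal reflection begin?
θc = arcsin(n₂/n₁) = 55.4°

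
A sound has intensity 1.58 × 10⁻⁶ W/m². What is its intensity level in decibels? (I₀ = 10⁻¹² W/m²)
β = 10·log₁₀(I/I₀) = 61.99 dB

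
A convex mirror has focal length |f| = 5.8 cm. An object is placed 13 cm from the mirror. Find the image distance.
f = −5.8 cm (convex); 1/di = 1/f − 1/do → di = -4.011 cm (virtual image, behind mirror)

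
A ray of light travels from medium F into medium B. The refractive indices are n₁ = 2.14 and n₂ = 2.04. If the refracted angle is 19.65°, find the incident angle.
sin θ₁ = (n₂/n₁)·sin θ₂ → θ₁ = 18.7°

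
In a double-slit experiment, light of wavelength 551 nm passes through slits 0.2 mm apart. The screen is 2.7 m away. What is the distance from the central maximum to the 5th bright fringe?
y = mλL/d = 37.19 mm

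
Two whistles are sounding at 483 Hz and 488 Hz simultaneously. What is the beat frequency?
5 Hz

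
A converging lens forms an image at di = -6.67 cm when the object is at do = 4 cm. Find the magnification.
M = −di/do = 1.667 (upright image)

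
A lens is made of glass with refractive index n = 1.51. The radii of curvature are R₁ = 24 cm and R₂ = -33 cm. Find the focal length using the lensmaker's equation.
1/f = (n − 1)(1/R₁ − 1/R₂) → f = 27.24 cm (converging lens)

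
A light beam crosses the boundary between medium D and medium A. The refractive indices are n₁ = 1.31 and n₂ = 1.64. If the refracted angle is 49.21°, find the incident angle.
sin θ₁ = (n₂/n₁)·sin θ₂ → θ₁ = 71.41°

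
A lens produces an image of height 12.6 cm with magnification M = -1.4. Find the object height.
ho = |hi|/|M| = 9 cm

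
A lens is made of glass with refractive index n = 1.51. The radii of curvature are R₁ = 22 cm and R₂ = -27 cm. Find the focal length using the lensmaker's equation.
1/f = (n − 1)(1/R₁ − 1/R₂) → f = 23.77 cm (converging lens)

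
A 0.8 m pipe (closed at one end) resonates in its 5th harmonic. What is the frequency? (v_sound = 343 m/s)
fₙ = nv/(4L) = 535.9 Hz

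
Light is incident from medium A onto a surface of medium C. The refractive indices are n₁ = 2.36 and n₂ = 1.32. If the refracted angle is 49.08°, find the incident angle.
sin θ₁ = (n₂/n₁)·sin θ₂ → θ₁ = 25°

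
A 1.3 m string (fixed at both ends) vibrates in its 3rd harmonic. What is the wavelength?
λₙ = 2L/n = 0.8667 m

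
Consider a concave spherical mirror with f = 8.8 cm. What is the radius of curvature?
R = 2|f| = 17.6 cm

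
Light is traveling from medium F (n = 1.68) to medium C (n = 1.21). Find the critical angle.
θc = arcsin(n₂/n₁) = 46.07°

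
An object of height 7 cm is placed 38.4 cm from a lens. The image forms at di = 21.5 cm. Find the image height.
hi = (-di/do) × ho = -3.919 cm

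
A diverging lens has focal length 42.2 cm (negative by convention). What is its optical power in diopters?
P = 1/f = -2.37 D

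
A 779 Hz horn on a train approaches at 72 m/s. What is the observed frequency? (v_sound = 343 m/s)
f_obs = f·v/(v − v_s) = 986 Hz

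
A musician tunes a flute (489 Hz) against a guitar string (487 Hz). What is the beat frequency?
2 Hz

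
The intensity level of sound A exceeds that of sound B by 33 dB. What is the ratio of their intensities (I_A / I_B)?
I_A/I_B = 10^(Δβ/10) = 1995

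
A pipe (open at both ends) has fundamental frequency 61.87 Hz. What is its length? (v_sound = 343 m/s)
L = v/(2f₁) = 2.772 m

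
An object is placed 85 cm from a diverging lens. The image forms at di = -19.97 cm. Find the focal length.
1/f = 1/do + 1/di → f = -26.1 cm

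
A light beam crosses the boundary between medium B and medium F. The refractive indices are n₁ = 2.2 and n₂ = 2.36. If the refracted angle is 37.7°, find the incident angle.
sin θ₁ = (n₂/n₁)·sin θ₂ → θ₁ = 41°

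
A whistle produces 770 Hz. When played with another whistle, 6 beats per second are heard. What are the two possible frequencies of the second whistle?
f₂ = 770 ± 6 Hz → 776 Hz or 764 Hz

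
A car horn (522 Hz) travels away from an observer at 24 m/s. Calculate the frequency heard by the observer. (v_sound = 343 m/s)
f_obs = f·v/(v + v_s) = 487.9 Hz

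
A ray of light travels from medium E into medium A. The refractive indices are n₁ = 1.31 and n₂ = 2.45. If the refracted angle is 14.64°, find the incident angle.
sin θ₁ = (n₂/n₁)·sin θ₂ → θ₁ = 28.21°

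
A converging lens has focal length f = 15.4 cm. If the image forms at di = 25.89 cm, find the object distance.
1/do = 1/f − 1/di → do = 38.01 cm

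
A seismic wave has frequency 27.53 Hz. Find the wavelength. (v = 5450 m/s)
λ = v/f = 198 m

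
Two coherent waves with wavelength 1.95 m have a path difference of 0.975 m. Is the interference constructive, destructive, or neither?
destructive — path difference = 0.5λ, an odd multiple of λ/2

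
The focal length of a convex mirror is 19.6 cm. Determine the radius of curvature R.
R = 2|f| = 39.2 cm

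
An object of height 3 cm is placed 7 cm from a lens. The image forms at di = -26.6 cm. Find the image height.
hi = (-di/do) × ho = 11.4 cm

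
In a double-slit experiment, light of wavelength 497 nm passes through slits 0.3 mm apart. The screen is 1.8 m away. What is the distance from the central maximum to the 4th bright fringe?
y = mλL/d = 11.93 mm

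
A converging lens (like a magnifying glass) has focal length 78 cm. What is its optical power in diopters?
P = 1/f = 1.282 D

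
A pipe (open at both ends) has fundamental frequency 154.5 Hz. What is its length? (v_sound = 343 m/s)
L = v/(2f₁) = 1.11 m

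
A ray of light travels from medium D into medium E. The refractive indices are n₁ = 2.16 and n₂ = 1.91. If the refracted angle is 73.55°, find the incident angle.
sin θ₁ = (n₂/n₁)·sin θ₂ → θ₁ = 58°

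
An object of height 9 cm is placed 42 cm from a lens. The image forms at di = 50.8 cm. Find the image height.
hi = (-di/do) × ho = -10.89 cm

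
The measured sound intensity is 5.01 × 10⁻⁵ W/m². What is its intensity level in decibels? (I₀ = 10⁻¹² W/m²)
β = 10·log₁₀(I/I₀) = 77 dB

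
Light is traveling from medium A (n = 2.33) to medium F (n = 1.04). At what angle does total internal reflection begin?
θc = arcsin(n₂/n₁) = 26.51°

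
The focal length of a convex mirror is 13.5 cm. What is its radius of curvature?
R = 2|f| = 27 cm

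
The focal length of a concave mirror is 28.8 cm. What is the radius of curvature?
R = 2|f| = 57.6 cm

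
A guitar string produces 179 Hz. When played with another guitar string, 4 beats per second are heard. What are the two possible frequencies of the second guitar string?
f₂ = 179 ± 4 Hz → 183 Hz or 175 Hz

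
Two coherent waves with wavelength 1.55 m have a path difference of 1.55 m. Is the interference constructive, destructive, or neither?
constructive — path difference = 1λ, a whole number of wavelengths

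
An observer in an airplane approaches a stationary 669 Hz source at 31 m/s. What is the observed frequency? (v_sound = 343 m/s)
f_obs = f·(v + v_o)/v = 729.5 Hz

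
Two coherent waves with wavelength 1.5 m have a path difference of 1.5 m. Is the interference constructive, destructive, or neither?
constructive — path difference = 1λ, a whole number of wavelengths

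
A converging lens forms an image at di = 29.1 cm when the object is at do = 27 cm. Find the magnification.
M = −di/do = -1.078 (inverted image)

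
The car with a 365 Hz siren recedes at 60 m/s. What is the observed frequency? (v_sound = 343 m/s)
f_obs = f·v/(v + v_s) = 310.7 Hz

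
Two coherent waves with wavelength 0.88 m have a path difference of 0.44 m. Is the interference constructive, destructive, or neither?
destructive — path difference = 0.5λ, an odd multiple of λ/2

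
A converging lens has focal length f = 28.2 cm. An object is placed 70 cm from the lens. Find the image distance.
1/di = 1/f − 1/do → di = 47.22 cm (real image)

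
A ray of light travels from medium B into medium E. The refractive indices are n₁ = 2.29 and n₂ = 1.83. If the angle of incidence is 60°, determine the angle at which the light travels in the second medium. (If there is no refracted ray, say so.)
sin θ₂ = (n₁/n₂)·sin θ₁ = 1.084 > 1, so there is no refracted ray — the light undergoes total internal reflection.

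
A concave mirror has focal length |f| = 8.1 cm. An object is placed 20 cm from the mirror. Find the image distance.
f = +8.1 cm (concave); 1/di = 1/f − 1/do → di = 13.61 cm (real image, in front of mirror)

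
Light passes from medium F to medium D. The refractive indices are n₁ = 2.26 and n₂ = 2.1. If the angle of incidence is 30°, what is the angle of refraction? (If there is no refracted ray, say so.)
sin θ₂ = (n₁/n₂)·sin θ₁ = 0.5381 → θ₂ = 32.55°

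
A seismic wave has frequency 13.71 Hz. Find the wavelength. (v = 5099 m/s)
λ = v/f = 371.9 m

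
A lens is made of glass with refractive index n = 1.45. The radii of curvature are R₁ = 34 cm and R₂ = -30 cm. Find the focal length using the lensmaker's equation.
1/f = (n − 1)(1/R₁ − 1/R₂) → f = 35.42 cm (converging lens)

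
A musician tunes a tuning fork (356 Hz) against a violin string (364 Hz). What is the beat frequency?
8 Hz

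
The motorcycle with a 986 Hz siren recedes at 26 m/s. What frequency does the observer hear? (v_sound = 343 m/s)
f_obs = f·v/(v + v_s) = 916.5 Hz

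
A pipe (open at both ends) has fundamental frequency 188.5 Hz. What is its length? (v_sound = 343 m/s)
L = v/(2f₁) = 0.9098 m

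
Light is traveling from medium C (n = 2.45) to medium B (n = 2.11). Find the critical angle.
θc = arcsin(n₂/n₁) = 59.45°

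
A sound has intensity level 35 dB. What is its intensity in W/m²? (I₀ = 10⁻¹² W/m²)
I = I₀·10^(β/10) = 3.16 × 10⁻⁹ W/m²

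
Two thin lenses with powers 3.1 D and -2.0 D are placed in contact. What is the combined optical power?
P_total = P₁ + P₂ = 1.1 D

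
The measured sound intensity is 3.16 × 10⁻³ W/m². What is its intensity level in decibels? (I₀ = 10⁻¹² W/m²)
β = 10·log₁₀(I/I₀) = 95 dB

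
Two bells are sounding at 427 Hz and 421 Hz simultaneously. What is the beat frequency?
6 Hz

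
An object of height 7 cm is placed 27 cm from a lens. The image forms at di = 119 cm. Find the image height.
hi = (-di/do) × ho = -30.85 cm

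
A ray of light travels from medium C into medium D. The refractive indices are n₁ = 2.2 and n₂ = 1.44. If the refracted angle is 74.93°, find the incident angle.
sin θ₁ = (n₂/n₁)·sin θ₂ → θ₁ = 39.2°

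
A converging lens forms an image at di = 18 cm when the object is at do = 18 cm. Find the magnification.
M = −di/do = -1 (inverted image)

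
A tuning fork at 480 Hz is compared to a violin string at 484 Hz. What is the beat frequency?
4 Hz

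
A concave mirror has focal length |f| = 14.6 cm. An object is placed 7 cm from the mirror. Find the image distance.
f = +14.6 cm (concave); 1/di = 1/f − 1/do → di = -13.45 cm (virtual image, behind mirror)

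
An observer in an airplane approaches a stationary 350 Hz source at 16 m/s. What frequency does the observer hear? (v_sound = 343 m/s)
f_obs = f·(v + v_o)/v = 366.3 Hz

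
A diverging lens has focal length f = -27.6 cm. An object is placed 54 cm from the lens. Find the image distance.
1/di = 1/f − 1/do → di = -18.26 cm (virtual image)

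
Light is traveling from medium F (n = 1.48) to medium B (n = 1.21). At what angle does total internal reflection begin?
θc = arcsin(n₂/n₁) = 54.84°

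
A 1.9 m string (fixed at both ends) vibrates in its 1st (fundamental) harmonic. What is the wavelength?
λₙ = 2L/n = 3.8 m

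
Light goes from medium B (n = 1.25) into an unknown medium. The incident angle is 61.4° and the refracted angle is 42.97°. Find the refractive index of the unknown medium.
n₂ = n₁·sin θ₁ / sin θ₂ = 1.61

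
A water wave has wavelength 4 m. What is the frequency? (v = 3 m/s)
f = v/λ = 0.75 Hz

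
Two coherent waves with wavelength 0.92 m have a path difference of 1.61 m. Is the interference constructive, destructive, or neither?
neither (partial) — path difference = 1.75λ, neither a whole number of wavelengths nor an odd multiple of λ/2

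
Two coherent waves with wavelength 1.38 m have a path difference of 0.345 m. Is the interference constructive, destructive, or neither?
neither (partial) — path difference = 0.25λ, neither a whole number of wavelengths nor an odd multiple of λ/2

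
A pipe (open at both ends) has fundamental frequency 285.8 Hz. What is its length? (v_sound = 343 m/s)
L = v/(2f₁) = 0.6001 m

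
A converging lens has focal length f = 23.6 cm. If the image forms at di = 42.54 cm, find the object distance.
1/do = 1/f − 1/di → do = 53.01 cm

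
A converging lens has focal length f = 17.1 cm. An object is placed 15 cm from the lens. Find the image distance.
1/di = 1/f − 1/do → di = -122.1 cm (virtual image)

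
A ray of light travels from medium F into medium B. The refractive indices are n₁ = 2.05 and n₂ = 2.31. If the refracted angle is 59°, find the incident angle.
sin θ₁ = (n₂/n₁)·sin θ₂ → θ₁ = 74.99°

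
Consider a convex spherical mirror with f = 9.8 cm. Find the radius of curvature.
R = 2|f| = 19.6 cm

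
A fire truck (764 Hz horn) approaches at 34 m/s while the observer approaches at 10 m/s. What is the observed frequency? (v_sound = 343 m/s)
f_obs = f·(v + v_o)/(v − v_s) = 872.8 Hz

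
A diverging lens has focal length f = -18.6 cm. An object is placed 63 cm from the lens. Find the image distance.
1/di = 1/f − 1/do → di = -14.36 cm (virtual image)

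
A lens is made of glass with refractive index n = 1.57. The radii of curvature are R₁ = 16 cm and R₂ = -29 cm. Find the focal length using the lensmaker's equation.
1/f = (n − 1)(1/R₁ − 1/R₂) → f = 18.09 cm (converging lens)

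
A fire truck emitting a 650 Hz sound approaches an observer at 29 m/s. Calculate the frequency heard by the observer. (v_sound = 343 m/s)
f_obs = f·v/(v − v_s) = 710 Hz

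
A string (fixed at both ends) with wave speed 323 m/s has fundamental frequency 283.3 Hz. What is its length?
L = v/(2f₁) = 0.5701 m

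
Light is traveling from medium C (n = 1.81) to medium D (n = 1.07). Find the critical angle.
θc = arcsin(n₂/n₁) = 36.24°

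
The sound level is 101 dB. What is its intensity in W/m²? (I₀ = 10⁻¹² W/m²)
I = I₀·10^(β/10) = 1.26 × 10⁻² W/m²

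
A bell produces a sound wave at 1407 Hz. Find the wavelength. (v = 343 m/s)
λ = v/f = 0.2438 m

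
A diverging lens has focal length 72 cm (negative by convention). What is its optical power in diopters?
P = 1/f = -1.389 D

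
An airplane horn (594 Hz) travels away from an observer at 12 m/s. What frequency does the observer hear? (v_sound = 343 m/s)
f_obs = f·v/(v + v_s) = 573.9 Hz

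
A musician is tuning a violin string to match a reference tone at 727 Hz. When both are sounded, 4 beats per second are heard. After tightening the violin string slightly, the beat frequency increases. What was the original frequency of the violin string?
731 Hz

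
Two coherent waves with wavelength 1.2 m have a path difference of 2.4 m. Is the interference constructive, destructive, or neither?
constructive — path difference = 2λ, a whole number of wavelengths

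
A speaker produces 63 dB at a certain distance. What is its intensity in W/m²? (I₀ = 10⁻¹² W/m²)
I = I₀·10^(β/10) = 2.00 × 10⁻⁶ W/m²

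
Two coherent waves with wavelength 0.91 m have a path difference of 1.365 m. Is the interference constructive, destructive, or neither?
destructive — path difference = 1.5λ, an odd multiple of λ/2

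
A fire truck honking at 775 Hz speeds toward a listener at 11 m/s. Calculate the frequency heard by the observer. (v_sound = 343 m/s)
f_obs = f·v/(v − v_s) = 800.7 Hz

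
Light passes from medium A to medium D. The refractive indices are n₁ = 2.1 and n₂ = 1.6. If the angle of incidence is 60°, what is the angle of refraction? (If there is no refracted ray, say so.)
sin θ₂ = (n₁/n₂)·sin θ₁ = 1.137 > 1, so there is no refracted ray — the light undergoes total internal reflection.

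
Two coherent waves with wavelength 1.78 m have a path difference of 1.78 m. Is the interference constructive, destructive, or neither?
constructive — path difference = 1λ, a whole number of wavelengths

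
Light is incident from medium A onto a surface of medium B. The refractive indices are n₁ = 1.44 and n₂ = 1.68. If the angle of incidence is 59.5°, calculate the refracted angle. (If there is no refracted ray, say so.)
sin θ₂ = (n₁/n₂)·sin θ₁ = 0.7385 → θ₂ = 47.61°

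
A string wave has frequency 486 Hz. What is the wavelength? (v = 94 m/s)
λ = v/f = 0.1934 m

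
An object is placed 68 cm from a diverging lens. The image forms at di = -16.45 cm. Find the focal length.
1/f = 1/do + 1/di → f = -21.7 cm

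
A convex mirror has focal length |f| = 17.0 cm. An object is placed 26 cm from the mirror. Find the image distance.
f = −17.0 cm (convex); 1/di = 1/f − 1/do → di = -10.28 cm (virtual image, behind mirror)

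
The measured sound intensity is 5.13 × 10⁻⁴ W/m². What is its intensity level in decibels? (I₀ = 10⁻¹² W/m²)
β = 10·log₁₀(I/I₀) = 87.1 dB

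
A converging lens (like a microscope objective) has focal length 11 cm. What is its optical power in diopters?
P = 1/f = 9.091 D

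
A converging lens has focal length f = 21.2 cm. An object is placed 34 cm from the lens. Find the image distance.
1/di = 1/f − 1/do → di = 56.31 cm (real image)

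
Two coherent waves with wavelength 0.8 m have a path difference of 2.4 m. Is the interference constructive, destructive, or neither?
constructive — path difference = 3λ, a whole number of wavelengths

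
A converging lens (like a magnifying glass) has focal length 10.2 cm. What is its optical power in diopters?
P = 1/f = 9.804 D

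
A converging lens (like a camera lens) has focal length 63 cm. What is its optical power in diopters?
P = 1/f = 1.587 D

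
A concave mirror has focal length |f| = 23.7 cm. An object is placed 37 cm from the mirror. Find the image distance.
f = +23.7 cm (concave); 1/di = 1/f − 1/do → di = 65.93 cm (real image, in front of mirror)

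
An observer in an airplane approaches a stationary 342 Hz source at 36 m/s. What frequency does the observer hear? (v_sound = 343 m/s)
f_obs = f·(v + v_o)/v = 377.9 Hz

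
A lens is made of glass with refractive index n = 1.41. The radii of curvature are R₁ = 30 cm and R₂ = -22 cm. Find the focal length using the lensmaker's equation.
1/f = (n − 1)(1/R₁ − 1/R₂) → f = 30.96 cm (converging lens)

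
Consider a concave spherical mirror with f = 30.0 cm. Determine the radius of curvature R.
R = 2|f| = 60 cm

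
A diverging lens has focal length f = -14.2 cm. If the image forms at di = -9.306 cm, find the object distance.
1/do = 1/f − 1/di → do = 27 cm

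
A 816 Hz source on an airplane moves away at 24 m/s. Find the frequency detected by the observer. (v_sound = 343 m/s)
f_obs = f·v/(v + v_s) = 762.6 Hz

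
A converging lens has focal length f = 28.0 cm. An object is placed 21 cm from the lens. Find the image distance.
1/di = 1/f − 1/do → di = -84 cm (virtual image)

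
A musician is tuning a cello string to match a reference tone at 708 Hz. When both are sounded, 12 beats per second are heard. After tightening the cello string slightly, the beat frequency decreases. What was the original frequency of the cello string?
696 Hz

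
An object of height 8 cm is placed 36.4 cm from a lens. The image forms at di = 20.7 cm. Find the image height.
hi = (-di/do) × ho = -4.549 cm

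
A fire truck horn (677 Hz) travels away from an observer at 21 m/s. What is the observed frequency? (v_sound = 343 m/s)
f_obs = f·v/(v + v_s) = 637.9 Hz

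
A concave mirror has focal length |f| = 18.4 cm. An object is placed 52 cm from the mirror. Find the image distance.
f = +18.4 cm (concave); 1/di = 1/f − 1/do → di = 28.48 cm (real image, in front of mirror)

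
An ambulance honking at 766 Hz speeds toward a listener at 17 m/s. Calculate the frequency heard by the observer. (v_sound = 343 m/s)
f_obs = f·v/(v − v_s) = 805.9 Hz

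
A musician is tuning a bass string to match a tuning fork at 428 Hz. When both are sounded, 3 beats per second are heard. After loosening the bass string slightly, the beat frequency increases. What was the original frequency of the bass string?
425 Hz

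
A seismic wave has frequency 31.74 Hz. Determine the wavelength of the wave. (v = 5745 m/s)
λ = v/f = 181 m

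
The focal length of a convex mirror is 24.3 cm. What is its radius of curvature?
R = 2|f| = 48.6 cm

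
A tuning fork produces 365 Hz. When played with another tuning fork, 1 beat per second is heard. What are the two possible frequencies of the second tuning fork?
f₂ = 365 ± 1 Hz → 366 Hz or 364 Hz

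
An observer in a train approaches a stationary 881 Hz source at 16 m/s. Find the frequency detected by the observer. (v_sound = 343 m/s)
f_obs = f·(v + v_o)/v = 922.1 Hz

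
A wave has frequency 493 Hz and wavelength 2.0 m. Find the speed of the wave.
v = fλ = 986 m/s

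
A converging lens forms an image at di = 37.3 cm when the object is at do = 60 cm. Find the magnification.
M = −di/do = -0.6217 (inverted image)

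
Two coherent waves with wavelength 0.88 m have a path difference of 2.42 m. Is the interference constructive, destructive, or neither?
neither (partial) — path difference = 2.75λ, neither a whole number of wavelengths nor an odd multiple of λ/2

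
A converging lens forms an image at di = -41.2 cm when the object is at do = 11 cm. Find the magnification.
M = −di/do = 3.745 (upright image)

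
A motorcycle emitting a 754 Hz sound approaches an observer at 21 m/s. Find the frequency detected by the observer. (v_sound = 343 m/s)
f_obs = f·v/(v − v_s) = 803.2 Hz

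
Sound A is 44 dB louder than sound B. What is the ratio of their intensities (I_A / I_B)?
I_A/I_B = 10^(Δβ/10) = 25120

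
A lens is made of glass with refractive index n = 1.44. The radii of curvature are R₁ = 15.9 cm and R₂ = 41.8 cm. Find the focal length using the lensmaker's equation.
1/f = (n − 1)(1/R₁ − 1/R₂) → f = 58.32 cm (converging lens)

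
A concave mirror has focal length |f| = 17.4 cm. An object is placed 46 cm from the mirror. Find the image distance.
f = +17.4 cm (concave); 1/di = 1/f − 1/do → di = 27.99 cm (real image, in front of mirror)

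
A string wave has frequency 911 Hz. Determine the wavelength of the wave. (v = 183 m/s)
λ = v/f = 0.2009 m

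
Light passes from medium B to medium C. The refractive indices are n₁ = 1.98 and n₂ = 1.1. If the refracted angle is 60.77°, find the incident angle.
sin θ₁ = (n₂/n₁)·sin θ₂ → θ₁ = 29°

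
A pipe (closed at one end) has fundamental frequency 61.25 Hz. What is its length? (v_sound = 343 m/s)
L = v/(4f₁) = 1.4 m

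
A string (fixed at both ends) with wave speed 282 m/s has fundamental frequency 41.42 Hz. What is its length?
L = v/(2f₁) = 3.404 m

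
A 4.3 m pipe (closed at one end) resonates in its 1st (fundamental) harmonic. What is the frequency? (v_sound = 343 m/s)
fₙ = nv/(4L) = 19.94 Hz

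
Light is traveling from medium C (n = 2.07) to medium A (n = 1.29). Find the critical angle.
θc = arcsin(n₂/n₁) = 38.55°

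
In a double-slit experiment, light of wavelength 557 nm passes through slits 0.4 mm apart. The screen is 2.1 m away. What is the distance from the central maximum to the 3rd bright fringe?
y = mλL/d = 8.773 mm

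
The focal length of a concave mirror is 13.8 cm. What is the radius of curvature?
R = 2|f| = 27.6 cm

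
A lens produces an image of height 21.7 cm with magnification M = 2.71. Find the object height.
ho = |hi|/|M| = 8.007 cm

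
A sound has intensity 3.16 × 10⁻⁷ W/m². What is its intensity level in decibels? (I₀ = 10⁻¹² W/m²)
β = 10·log₁₀(I/I₀) = 55 dB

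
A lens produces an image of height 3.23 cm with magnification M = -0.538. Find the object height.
ho = |hi|/|M| = 6.004 cm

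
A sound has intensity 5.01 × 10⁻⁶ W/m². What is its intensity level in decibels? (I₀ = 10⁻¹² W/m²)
β = 10·log₁₀(I/I₀) = 67 dB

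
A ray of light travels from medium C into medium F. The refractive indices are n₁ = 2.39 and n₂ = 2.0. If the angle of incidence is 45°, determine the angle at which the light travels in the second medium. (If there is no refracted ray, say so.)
sin θ₂ = (n₁/n₂)·sin θ₁ = 0.845 → θ₂ = 57.67°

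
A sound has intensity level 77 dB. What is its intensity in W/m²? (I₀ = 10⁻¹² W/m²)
I = I₀·10^(β/10) = 5.01 × 10⁻⁵ W/m²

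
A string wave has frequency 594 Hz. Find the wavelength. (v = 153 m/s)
λ = v/f = 0.2576 m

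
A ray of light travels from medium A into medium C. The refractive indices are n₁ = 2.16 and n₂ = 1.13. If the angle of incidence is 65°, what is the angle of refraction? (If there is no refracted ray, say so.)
sin θ₂ = (n₁/n₂)·sin θ₁ = 1.732 > 1, so there is no refracted ray — the light undergoes total internal reflection.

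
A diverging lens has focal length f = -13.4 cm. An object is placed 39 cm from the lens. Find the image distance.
1/di = 1/f − 1/do → di = -9.973 cm (virtual image)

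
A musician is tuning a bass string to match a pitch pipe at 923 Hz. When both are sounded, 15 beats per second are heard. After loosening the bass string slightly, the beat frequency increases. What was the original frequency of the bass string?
908 Hz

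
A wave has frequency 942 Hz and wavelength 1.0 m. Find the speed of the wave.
v = fλ = 942 m/s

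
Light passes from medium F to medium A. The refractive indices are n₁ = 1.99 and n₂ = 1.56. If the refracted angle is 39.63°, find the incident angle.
sin θ₁ = (n₂/n₁)·sin θ₂ → θ₁ = 30°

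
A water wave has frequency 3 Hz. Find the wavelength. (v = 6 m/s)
λ = v/f = 2 m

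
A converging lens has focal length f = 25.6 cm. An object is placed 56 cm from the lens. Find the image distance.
1/di = 1/f − 1/do → di = 47.16 cm (real image)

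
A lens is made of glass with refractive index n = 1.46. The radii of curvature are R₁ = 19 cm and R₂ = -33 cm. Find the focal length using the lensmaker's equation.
1/f = (n − 1)(1/R₁ − 1/R₂) → f = 26.21 cm (converging lens)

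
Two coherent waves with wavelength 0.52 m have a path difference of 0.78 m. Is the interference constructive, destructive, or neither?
destructive — path difference = 1.5λ, an odd multiple of λ/2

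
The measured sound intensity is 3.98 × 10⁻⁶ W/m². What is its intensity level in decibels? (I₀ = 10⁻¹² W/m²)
β = 10·log₁₀(I/I₀) = 66 dB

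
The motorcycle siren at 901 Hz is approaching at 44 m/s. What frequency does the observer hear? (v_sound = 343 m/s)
f_obs = f·v/(v − v_s) = 1034 Hz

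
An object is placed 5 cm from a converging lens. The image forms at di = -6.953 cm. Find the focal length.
1/f = 1/do + 1/di → f = 17.8 cm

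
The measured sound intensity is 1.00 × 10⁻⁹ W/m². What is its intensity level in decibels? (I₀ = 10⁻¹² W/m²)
β = 10·log₁₀(I/I₀) = 30 dB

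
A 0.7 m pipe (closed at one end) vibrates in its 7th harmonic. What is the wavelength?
λₙ = 4L/n = 0.4 m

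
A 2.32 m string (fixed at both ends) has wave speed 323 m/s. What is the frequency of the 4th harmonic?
fₙ = nv/(2L) = 278.4 Hz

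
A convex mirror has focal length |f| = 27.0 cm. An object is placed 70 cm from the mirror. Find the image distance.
f = −27.0 cm (convex); 1/di = 1/f − 1/do → di = -19.48 cm (virtual image, behind mirror)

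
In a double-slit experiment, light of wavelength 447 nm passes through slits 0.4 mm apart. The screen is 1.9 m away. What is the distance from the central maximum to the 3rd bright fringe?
y = mλL/d = 6.37 mm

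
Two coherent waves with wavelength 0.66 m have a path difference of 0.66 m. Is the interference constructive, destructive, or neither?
constructive — path difference = 1λ, a whole number of wavelengths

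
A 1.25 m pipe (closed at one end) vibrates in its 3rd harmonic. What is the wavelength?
λₙ = 4L/n = 1.667 m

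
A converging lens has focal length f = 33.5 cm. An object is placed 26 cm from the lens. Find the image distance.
1/di = 1/f − 1/do → di = -116.1 cm (virtual image)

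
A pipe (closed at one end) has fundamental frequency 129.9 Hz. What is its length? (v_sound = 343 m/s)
L = v/(4f₁) = 0.6601 m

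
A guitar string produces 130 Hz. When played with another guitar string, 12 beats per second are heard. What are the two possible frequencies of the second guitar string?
f₂ = 130 ± 12 Hz → 142 Hz or 118 Hz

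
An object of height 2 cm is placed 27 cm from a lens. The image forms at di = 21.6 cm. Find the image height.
hi = (-di/do) × ho = -1.6 cm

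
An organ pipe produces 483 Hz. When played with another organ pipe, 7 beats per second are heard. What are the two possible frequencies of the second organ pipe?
f₂ = 483 ± 7 Hz → 490 Hz or 476 Hz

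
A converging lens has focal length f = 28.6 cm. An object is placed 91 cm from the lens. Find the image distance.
1/di = 1/f − 1/do → di = 41.71 cm (real image)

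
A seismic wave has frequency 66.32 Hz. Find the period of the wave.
T = 1/f = 0.01508 s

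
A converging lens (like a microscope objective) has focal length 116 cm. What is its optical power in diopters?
P = 1/f = 0.8621 D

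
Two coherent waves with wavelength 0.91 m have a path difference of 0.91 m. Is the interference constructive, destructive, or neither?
constructive — path difference = 1λ, a whole number of wavelengths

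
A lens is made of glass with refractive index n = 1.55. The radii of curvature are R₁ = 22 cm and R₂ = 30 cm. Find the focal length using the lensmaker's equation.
1/f = (n − 1)(1/R₁ − 1/R₂) → f = 150 cm (converging lens)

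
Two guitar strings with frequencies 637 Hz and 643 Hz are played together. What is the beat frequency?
6 Hz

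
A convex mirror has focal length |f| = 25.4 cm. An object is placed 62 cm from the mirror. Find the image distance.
f = −25.4 cm (convex); 1/di = 1/f − 1/do → di = -18.02 cm (virtual image, behind mirror)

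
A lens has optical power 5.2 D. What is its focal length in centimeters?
f = 1/P = 19.23 cm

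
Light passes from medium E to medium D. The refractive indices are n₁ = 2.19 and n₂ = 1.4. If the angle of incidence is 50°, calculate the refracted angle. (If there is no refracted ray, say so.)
sin θ₂ = (n₁/n₂)·sin θ₁ = 1.198 > 1, so there is no refracted ray — the light undergoes total internal reflection.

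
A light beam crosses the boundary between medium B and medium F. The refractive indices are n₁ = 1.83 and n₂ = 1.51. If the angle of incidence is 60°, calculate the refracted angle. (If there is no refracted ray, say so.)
sin θ₂ = (n₁/n₂)·sin θ₁ = 1.05 > 1, so there is no refracted ray — the light undergoes total internal reflection.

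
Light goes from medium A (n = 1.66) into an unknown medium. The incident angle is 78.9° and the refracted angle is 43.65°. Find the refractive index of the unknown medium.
n₂ = n₁·sin θ₁ / sin θ₂ = 2.36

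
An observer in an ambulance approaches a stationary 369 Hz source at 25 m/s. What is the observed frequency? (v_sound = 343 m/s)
f_obs = f·(v + v_o)/v = 395.9 Hz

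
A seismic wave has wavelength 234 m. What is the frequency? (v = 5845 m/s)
f = v/λ = 24.98 Hz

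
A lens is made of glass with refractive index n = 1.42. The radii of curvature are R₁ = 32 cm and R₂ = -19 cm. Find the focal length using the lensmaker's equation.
1/f = (n − 1)(1/R₁ − 1/R₂) → f = 28.38 cm (converging lens)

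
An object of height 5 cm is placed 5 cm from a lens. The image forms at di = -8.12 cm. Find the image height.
hi = (-di/do) × ho = 8.12 cm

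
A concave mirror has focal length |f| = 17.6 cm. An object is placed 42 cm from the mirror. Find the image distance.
f = +17.6 cm (concave); 1/di = 1/f − 1/do → di = 30.3 cm (real image, in front of mirror)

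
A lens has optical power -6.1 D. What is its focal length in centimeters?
f = 1/P = -16.39 cm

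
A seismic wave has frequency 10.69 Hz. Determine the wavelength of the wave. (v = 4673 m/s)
λ = v/f = 437.1 m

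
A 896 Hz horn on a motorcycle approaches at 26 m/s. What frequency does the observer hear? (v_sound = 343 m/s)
f_obs = f·v/(v − v_s) = 969.5 Hz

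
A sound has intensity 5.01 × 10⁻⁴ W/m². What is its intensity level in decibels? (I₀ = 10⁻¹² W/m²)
β = 10·log₁₀(I/I₀) = 87 dB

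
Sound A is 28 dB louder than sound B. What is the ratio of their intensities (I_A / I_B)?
I_A/I_B = 10^(Δβ/10) = 631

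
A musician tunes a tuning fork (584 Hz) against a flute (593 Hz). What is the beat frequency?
9 Hz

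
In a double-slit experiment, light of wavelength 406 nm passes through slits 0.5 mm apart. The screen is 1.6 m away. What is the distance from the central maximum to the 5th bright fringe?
y = mλL/d = 6.496 mm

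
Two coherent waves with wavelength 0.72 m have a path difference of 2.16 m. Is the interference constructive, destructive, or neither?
constructive — path difference = 3λ, a whole number of wavelengths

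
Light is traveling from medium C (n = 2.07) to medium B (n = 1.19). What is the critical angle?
θc = arcsin(n₂/n₁) = 35.09°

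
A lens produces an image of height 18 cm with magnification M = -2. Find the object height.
ho = |hi|/|M| = 9 cm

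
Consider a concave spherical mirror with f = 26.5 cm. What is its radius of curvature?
R = 2|f| = 53 cm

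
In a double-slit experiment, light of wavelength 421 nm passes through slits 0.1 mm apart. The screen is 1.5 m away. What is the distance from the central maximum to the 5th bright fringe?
y = mλL/d = 31.57 mm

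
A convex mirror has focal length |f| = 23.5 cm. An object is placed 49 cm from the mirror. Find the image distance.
f = −23.5 cm (convex); 1/di = 1/f − 1/do → di = -15.88 cm (virtual image, behind mirror)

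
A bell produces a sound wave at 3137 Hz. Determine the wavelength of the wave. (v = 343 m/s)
λ = v/f = 0.1093 m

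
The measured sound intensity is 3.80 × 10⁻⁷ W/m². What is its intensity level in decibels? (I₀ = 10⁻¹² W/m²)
β = 10·log₁₀(I/I₀) = 55.8 dB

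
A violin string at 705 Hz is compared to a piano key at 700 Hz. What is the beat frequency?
5 Hz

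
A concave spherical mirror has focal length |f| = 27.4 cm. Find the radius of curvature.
R = 2|f| = 54.8 cm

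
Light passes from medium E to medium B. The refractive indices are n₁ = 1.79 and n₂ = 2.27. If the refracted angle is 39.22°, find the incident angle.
sin θ₁ = (n₂/n₁)·sin θ₂ → θ₁ = 53.31°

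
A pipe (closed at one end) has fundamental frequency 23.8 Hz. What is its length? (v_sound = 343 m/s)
L = v/(4f₁) = 3.603 m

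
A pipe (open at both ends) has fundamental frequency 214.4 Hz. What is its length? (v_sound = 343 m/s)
L = v/(2f₁) = 0.7999 m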